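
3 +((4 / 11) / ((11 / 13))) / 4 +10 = 1586 / 121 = 13.11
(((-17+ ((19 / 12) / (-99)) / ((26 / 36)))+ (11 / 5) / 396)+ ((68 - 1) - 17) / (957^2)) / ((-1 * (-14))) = -1.22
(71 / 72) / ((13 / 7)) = 497 / 936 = 0.53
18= 18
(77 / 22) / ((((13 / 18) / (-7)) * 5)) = -441 / 65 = -6.78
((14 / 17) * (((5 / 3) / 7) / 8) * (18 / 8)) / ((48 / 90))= 225 / 2176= 0.10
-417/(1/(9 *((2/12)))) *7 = -8757/2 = -4378.50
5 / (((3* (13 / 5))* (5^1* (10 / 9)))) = 3 / 26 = 0.12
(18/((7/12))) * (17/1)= 3672/7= 524.57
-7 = -7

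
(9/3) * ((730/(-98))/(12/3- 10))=365/98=3.72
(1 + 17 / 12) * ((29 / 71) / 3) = 841 / 2556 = 0.33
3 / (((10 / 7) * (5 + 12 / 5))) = 21 / 74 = 0.28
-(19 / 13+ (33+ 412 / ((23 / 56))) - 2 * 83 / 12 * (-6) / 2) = -645297 / 598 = -1079.09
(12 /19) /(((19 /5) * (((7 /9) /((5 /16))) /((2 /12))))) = 225 /20216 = 0.01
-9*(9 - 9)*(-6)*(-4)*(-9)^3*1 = 0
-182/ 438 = -91/ 219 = -0.42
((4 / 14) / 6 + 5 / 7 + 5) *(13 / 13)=121 / 21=5.76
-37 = -37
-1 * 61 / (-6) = 61 / 6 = 10.17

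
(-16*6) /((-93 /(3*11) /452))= 477312 /31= 15397.16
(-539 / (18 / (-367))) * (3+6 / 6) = 395626 / 9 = 43958.44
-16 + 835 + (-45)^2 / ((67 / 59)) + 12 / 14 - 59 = 1193167 / 469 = 2544.07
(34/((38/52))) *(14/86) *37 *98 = 22437688/817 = 27463.51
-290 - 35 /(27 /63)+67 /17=-18754 /51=-367.73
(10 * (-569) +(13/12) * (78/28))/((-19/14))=318471/76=4190.41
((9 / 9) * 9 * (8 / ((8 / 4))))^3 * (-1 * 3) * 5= -699840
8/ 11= 0.73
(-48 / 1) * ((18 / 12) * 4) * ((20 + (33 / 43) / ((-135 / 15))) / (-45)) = 127.45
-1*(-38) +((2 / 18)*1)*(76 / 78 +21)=14195 / 351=40.44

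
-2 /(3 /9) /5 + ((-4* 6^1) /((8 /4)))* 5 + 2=-296 /5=-59.20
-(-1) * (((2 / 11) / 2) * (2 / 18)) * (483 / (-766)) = -161 / 25278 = -0.01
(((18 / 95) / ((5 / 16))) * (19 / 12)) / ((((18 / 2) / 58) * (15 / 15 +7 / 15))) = 232 / 55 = 4.22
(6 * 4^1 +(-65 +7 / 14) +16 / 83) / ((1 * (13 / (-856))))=2863748 / 1079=2654.08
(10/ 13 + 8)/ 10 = 57/ 65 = 0.88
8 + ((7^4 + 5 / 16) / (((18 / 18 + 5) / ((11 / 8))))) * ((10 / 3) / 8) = 242987 / 1024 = 237.29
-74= -74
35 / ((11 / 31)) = 1085 / 11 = 98.64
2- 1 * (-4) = 6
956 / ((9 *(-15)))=-956 / 135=-7.08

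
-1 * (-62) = 62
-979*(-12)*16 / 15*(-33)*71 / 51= -48934336 / 85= -575698.07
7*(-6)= -42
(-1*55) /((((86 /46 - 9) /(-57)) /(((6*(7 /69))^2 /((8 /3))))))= -460845 /7544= -61.09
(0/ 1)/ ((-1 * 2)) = 0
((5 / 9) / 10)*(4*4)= 8 / 9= 0.89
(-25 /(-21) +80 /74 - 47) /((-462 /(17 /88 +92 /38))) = 25318289 /100034088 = 0.25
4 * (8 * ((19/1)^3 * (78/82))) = 8560032/41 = 208781.27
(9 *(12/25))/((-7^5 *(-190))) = 0.00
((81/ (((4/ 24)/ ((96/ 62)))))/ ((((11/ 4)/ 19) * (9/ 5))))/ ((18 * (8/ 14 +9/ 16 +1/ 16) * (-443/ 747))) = -2289047040/ 10121221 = -226.16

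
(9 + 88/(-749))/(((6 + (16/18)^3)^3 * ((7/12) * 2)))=7732525539951/305780826342404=0.03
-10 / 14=-5 / 7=-0.71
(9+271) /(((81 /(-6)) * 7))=-80 /27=-2.96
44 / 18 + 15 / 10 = 71 / 18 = 3.94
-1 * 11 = -11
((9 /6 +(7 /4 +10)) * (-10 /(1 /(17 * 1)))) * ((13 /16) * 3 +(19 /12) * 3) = -518075 /32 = -16189.84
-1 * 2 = -2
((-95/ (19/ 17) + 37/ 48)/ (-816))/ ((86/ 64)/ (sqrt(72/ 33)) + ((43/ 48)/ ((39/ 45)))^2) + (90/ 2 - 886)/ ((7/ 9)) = -367952246908/ 340401999 - 230944246 *sqrt(66)/ 6273122553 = -1081.23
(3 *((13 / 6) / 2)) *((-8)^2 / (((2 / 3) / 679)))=211848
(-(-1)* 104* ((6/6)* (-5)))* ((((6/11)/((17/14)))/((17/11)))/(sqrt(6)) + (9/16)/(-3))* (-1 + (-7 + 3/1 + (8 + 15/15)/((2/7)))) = 10335/4-192920* sqrt(6)/289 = 948.61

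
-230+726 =496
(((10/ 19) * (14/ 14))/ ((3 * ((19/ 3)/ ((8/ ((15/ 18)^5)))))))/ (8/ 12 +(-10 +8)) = -93312/ 225625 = -0.41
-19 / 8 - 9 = -91 / 8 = -11.38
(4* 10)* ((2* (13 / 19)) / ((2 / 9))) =4680 / 19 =246.32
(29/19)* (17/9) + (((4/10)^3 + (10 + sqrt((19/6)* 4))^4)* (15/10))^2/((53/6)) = 54027466688* sqrt(114)/3975 + 20657332145510369/141609375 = 290996333.84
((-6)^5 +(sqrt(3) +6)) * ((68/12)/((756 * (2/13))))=-40885/108 +221 * sqrt(3)/4536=-378.48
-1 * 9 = -9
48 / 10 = 24 / 5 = 4.80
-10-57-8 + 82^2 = 6649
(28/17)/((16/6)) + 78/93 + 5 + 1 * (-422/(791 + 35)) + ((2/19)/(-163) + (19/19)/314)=629466277289/105828228079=5.95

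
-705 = -705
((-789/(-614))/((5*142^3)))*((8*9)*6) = 0.00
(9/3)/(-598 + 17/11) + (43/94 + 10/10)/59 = 238613/12129102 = 0.02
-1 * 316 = -316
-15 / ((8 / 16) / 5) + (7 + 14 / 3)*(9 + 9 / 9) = -100 / 3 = -33.33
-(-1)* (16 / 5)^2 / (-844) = -64 / 5275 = -0.01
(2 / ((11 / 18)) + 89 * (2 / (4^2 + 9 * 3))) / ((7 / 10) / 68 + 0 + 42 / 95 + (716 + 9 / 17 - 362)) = 9059504 / 433870129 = 0.02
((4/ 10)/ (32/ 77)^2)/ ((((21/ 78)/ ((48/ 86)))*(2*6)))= 0.40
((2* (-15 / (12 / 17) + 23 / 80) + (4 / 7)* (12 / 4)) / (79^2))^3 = -1427248046979 / 5336255823596992000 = -0.00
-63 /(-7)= 9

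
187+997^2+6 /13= 12924554 /13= 994196.46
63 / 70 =9 / 10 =0.90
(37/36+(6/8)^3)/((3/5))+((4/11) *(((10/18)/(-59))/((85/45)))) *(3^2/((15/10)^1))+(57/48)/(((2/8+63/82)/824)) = 3067098515681/3183859008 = 963.33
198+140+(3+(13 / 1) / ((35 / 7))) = 1718 / 5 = 343.60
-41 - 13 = -54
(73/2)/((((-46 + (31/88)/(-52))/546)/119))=-10852217376/210527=-51547.87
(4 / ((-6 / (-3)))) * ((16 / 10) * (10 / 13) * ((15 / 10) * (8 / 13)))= 2.27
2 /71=0.03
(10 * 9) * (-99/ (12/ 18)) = -13365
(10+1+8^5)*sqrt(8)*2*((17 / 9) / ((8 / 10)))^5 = 145442164384375*sqrt(2) / 15116544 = 13606700.14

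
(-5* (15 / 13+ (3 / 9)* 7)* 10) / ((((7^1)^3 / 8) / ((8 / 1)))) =-435200 / 13377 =-32.53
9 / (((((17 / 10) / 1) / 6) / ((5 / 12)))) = 225 / 17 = 13.24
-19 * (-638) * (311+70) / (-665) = -243078 / 35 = -6945.09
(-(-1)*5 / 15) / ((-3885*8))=-1 / 93240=-0.00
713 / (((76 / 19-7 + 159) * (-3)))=-1.52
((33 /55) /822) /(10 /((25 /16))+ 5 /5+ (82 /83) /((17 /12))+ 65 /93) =0.00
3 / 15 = 1 / 5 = 0.20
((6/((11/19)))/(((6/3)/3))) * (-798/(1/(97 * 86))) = -103484785.09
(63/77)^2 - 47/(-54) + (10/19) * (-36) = -2161081/124146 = -17.41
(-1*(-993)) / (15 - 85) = -14.19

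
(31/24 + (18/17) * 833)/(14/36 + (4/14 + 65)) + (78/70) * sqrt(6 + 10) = 4148973/231700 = 17.91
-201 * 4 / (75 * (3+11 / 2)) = -536 / 425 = -1.26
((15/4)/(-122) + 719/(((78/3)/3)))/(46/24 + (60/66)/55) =42.90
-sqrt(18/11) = -3 * sqrt(22)/11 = -1.28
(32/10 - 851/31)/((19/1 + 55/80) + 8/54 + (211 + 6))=-1623888/15858515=-0.10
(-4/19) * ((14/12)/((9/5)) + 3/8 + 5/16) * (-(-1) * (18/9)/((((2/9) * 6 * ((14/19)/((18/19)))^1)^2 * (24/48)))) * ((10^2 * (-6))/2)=1168425/3724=313.76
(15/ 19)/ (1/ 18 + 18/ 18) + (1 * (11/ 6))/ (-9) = 10609/ 19494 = 0.54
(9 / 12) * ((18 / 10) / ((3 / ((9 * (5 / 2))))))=81 / 8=10.12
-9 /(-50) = 9 /50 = 0.18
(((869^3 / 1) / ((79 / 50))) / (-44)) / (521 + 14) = -3775805 / 214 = -17643.95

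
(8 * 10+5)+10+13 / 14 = 1343 / 14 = 95.93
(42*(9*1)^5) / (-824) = -1240029 / 412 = -3009.78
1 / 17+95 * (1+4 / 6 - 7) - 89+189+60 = -17677 / 51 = -346.61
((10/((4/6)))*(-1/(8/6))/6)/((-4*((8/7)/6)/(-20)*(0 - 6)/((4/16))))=525/256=2.05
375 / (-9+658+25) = 0.56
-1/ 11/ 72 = -1/ 792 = -0.00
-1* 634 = -634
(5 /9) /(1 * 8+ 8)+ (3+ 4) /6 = 173 /144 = 1.20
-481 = -481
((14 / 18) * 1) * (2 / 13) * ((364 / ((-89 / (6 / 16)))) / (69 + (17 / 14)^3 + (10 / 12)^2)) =-403368 / 157119799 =-0.00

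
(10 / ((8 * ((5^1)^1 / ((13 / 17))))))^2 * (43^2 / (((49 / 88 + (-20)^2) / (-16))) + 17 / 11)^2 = 132856624707730729 / 695179244527504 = 191.11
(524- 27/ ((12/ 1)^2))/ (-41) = -8381/ 656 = -12.78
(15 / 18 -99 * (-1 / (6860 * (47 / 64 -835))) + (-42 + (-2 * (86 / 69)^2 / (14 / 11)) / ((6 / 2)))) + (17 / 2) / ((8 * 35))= -175569978622921 / 4185215857872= -41.95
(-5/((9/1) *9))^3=-125/531441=-0.00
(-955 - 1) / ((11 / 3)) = -2868 / 11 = -260.73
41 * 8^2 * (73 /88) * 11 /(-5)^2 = 23944 /25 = 957.76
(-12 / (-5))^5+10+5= 295707 / 3125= 94.63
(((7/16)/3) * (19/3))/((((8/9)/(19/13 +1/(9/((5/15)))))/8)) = 34979/2808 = 12.46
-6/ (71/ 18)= -108/ 71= -1.52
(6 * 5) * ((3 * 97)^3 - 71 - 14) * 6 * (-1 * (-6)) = 26613452880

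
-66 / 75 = -22 / 25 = -0.88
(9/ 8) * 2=9/ 4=2.25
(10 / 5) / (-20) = -1 / 10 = -0.10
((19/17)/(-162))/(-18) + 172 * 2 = 17052787/49572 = 344.00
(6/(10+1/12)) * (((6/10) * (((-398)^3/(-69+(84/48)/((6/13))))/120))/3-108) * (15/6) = 2117494512/946825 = 2236.42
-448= -448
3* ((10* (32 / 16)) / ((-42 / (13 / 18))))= -65 / 63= -1.03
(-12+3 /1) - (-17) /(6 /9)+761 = 1555 /2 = 777.50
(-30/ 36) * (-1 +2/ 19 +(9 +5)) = -415/ 38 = -10.92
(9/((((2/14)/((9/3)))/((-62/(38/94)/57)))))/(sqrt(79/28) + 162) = -832727952/265245833 + 367164* sqrt(553)/265245833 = -3.11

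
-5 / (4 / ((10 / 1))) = -25 / 2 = -12.50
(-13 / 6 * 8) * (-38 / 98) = 988 / 147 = 6.72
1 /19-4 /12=-16 /57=-0.28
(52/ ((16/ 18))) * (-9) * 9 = -9477/ 2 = -4738.50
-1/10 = -0.10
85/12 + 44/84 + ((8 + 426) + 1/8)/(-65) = 3379/3640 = 0.93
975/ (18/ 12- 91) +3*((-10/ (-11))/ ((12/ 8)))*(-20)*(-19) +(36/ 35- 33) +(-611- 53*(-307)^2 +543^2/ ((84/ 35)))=-1343099928799/ 275660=-4872306.21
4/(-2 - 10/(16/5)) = -32/41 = -0.78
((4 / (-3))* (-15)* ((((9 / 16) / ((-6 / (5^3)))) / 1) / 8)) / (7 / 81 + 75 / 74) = -5619375 / 210976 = -26.64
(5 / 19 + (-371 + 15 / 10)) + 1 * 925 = 555.76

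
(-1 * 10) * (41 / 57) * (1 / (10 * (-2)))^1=41 / 114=0.36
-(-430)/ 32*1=215/ 16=13.44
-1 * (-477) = 477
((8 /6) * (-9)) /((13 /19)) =-228 /13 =-17.54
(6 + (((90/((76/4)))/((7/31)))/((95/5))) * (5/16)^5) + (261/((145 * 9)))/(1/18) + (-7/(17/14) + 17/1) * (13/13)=2346725546171/112614440960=20.84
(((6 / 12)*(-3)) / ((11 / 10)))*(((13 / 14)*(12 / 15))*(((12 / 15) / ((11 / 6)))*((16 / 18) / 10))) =-832 / 21175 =-0.04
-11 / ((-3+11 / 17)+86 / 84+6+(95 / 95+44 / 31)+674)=-243474 / 15075251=-0.02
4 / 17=0.24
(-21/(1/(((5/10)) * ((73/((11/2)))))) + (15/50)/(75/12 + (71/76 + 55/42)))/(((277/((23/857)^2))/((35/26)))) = -192334571709/394374667599484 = -0.00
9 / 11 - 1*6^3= -2367 / 11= -215.18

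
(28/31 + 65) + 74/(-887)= 1809847/27497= 65.82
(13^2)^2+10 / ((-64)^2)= 58492933 / 2048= 28561.00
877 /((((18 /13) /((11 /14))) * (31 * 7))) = 125411 /54684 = 2.29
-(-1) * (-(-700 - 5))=705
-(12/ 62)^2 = -36/ 961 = -0.04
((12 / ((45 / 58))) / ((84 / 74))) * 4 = 17168 / 315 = 54.50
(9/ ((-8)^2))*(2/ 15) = 3/ 160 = 0.02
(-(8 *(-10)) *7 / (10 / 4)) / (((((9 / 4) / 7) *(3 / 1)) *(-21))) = -11.06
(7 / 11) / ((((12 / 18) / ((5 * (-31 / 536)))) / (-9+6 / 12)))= 55335 / 23584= 2.35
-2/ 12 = -1/ 6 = -0.17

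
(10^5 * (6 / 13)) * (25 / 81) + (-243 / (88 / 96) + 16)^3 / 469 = -4099164224000 / 219107889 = -18708.43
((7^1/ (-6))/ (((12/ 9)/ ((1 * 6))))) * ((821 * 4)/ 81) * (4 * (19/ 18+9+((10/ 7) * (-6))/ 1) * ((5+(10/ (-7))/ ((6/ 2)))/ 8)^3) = -131630211625/ 576108288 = -228.48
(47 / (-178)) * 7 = -329 / 178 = -1.85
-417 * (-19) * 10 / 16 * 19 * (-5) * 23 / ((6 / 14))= -201970475 / 8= -25246309.38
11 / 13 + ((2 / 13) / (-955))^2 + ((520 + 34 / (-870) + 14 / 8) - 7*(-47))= 45675830480957 / 53638014300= 851.56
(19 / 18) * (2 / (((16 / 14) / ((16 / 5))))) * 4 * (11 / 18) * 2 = 28.90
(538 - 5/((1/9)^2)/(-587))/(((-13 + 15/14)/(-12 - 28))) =177078160/98029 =1806.39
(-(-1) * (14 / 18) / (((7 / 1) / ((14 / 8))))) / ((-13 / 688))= -1204 / 117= -10.29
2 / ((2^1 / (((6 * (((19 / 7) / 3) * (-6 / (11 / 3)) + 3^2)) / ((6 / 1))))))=579 / 77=7.52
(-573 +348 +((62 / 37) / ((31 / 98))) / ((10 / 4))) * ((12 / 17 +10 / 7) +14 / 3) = -100113724 / 66045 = -1515.84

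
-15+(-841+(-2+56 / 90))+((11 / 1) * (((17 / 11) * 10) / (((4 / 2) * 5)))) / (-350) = -2700893 / 3150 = -857.43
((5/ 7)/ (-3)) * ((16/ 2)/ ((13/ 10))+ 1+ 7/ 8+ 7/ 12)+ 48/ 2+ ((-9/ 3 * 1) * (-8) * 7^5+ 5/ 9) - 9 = 880985207/ 2184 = 403381.51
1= 1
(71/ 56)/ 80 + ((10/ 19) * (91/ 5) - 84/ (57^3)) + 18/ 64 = 2731143161/ 276554880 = 9.88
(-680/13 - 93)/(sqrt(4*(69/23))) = -1889*sqrt(3)/78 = -41.95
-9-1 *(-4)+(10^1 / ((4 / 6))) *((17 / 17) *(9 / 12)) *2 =35 / 2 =17.50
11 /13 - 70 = -899 /13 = -69.15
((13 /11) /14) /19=13 /2926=0.00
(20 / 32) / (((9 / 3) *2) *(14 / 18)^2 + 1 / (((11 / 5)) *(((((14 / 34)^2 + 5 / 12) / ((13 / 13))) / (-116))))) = -0.01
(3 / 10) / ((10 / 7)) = 21 / 100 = 0.21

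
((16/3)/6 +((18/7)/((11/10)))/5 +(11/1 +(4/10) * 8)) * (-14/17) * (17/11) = -107806/5445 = -19.80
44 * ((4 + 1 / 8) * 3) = 1089 / 2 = 544.50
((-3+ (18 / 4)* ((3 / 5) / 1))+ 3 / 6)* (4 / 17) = 4 / 85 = 0.05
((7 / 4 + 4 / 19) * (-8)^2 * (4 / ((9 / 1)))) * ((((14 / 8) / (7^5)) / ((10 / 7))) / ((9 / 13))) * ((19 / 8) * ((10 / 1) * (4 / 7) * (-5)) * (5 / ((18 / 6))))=-387400 / 583443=-0.66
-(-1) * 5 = 5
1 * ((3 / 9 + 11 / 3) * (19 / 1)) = 76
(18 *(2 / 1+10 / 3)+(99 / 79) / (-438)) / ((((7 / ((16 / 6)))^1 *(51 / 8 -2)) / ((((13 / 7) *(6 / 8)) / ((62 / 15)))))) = 172728036 / 61320511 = 2.82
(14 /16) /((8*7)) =1 /64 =0.02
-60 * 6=-360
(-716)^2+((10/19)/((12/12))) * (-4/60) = 29221390/57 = 512655.96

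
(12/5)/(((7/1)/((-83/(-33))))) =332/385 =0.86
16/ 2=8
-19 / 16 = -1.19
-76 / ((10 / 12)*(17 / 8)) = -42.92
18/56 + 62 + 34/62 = 54571/868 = 62.87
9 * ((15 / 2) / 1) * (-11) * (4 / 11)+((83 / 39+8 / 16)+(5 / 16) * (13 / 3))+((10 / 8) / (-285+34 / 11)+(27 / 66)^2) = -62246663839 / 234137904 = -265.85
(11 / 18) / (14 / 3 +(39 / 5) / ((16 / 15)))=88 / 1725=0.05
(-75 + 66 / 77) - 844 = -918.14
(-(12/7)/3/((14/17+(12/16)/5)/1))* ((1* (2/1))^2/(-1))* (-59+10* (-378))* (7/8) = -2610520/331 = -7886.77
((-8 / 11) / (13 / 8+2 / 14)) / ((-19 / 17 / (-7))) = -53312 / 20691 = -2.58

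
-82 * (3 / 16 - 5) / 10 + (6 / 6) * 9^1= 3877 / 80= 48.46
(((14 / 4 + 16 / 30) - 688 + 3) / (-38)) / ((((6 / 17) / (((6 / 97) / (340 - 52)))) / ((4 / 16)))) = 347293 / 127388160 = 0.00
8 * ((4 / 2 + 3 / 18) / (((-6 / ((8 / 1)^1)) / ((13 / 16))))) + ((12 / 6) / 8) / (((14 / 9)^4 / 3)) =-25792069 / 1382976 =-18.65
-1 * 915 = -915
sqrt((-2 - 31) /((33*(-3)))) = sqrt(3) /3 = 0.58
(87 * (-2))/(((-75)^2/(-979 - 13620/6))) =62814/625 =100.50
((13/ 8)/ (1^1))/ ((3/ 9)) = 4.88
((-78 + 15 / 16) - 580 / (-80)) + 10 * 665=105283 / 16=6580.19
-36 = -36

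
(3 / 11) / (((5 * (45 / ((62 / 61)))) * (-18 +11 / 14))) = -0.00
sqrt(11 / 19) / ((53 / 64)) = 64*sqrt(209) / 1007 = 0.92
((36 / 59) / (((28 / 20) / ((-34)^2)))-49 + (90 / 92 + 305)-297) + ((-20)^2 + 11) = 874.80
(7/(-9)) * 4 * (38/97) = -1064/873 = -1.22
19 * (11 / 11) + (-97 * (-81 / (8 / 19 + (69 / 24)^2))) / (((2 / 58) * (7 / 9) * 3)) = 277537541 / 24647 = 11260.50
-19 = -19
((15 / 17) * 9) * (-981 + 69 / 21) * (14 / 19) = -1847880 / 323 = -5720.99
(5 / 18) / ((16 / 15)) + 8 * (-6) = -4583 / 96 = -47.74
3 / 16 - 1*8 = -125 / 16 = -7.81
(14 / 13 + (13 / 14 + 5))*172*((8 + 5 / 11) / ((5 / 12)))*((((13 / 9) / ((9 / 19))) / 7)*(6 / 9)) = 34444720 / 4851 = 7100.54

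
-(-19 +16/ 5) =15.80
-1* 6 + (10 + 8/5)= 28/5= 5.60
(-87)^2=7569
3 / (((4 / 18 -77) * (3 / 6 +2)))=-0.02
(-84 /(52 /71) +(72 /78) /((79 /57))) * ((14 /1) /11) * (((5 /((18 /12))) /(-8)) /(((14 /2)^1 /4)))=390350 /11297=34.55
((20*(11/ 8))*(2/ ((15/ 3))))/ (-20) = -11/ 20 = -0.55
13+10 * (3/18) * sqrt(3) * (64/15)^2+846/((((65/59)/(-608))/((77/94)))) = -24858451/65+4096 * sqrt(3)/135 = -382385.16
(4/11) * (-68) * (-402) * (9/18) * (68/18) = 619616/33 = 18776.24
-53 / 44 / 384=-53 / 16896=-0.00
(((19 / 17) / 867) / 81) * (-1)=-19 / 1193859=-0.00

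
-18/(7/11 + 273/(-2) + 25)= 44/271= 0.16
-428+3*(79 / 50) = -21163 / 50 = -423.26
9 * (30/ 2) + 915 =1050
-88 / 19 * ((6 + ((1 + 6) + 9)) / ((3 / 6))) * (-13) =50336 / 19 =2649.26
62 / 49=1.27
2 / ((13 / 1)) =2 / 13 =0.15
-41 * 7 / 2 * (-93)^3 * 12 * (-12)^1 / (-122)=8310616524 / 61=136239615.15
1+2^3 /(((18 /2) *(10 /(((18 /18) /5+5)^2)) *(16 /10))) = 563 /225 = 2.50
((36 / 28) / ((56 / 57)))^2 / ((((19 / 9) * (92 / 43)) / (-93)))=-498511341 / 14137088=-35.26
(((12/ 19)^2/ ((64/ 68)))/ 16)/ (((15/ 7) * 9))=119/ 86640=0.00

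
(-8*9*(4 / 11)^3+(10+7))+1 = 19350 / 1331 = 14.54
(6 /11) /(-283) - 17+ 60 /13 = -12.39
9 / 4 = 2.25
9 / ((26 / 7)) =63 / 26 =2.42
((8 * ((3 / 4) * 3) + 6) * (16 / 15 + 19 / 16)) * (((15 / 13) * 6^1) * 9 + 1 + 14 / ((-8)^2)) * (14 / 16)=100079049 / 33280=3007.18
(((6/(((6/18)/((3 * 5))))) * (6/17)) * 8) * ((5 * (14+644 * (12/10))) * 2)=101969280/17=5998192.94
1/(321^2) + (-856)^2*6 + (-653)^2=496948710826/103041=4822825.00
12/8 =3/2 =1.50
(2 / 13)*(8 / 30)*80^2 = 10240 / 39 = 262.56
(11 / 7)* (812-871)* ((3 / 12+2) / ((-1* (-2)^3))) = -26.08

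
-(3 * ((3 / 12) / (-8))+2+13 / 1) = -477 / 32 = -14.91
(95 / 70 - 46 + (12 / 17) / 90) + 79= 122683 / 3570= 34.36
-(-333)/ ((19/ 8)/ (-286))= -761904/ 19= -40100.21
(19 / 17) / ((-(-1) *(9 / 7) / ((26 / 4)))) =1729 / 306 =5.65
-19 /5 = -3.80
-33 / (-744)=11 / 248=0.04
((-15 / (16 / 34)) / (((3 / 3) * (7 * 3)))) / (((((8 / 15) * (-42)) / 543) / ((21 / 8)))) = 692325 / 7168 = 96.59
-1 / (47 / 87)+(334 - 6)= 15329 / 47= 326.15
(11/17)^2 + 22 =6479/289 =22.42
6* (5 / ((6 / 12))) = 60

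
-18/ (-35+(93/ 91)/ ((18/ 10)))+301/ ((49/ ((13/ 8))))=691223/ 65800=10.50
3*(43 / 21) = 43 / 7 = 6.14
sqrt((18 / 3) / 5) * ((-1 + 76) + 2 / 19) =1427 * sqrt(30) / 95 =82.27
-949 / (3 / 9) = -2847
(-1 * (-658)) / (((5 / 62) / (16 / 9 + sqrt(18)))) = 49121.80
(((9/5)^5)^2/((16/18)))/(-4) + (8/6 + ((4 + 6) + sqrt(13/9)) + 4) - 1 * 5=-84455678827/937500000 + sqrt(13)/3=-88.88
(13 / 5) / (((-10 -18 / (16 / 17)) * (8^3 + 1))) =-0.00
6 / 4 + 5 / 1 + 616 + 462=2169 / 2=1084.50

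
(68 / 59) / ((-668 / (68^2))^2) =90870848 / 1645451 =55.23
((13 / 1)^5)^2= 137858491849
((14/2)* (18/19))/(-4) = -63/38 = -1.66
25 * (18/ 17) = 450/ 17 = 26.47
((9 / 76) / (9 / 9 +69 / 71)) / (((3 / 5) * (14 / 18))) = 1917 / 14896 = 0.13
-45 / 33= -15 / 11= -1.36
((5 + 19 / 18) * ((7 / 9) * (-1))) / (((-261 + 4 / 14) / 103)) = 550123 / 295650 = 1.86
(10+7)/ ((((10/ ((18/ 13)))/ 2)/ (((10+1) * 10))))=517.85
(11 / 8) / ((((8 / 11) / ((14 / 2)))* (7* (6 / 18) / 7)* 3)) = 847 / 64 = 13.23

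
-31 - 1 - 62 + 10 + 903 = 819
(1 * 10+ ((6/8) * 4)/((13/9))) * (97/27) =15229/351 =43.39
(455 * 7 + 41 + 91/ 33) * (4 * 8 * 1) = 3409568/ 33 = 103320.24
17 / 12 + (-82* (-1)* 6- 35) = 5501 / 12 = 458.42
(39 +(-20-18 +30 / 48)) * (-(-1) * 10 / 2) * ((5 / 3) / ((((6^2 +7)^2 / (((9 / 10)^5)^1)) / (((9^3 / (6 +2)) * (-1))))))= -186535791 / 473344000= -0.39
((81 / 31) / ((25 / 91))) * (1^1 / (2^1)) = 7371 / 1550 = 4.76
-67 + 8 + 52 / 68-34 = -1568 / 17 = -92.24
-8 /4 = -2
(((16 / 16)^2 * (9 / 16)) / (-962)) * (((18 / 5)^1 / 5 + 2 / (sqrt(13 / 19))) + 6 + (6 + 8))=-63 / 5200-9 * sqrt(247) / 100048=-0.01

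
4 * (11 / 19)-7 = -89 / 19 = -4.68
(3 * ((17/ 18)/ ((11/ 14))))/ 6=119/ 198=0.60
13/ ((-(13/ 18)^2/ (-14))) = 4536/ 13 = 348.92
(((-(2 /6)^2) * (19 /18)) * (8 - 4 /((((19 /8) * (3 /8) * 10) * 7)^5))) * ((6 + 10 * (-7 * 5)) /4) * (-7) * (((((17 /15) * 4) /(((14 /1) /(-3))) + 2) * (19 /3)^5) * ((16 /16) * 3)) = -826202557004694764896 /46520462953125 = -17759981.41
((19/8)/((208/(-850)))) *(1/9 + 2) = -153425/7488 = -20.49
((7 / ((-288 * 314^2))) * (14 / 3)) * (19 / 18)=-931 / 766682496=-0.00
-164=-164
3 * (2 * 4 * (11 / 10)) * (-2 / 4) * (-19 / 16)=627 / 40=15.68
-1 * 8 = -8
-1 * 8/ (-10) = 4/ 5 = 0.80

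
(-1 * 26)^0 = 1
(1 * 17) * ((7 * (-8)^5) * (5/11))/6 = -9748480/33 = -295408.48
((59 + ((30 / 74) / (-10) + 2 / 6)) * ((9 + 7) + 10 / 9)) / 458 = 1013551 / 457542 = 2.22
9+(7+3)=19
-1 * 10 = -10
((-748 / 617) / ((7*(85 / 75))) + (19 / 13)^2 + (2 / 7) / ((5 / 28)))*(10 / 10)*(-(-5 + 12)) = -13077383 / 521365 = -25.08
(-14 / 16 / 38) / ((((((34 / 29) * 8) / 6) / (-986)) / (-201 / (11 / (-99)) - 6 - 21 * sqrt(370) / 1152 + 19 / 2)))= 64021125 / 2432 - 41209 * sqrt(370) / 155648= 26319.38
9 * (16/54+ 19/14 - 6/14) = 11.02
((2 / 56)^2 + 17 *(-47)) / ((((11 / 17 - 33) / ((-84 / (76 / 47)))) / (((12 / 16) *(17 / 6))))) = -5105156967 / 1872640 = -2726.18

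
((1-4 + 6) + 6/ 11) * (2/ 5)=78/ 55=1.42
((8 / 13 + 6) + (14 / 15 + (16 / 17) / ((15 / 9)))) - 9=-2939 / 3315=-0.89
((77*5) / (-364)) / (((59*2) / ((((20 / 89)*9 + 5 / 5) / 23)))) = -14795 / 12560392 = -0.00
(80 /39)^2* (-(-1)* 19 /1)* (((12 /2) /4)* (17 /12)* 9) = 258400 /169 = 1528.99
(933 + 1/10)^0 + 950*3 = 2851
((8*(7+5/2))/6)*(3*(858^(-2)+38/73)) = 531511795/26869986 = 19.78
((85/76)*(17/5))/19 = 289/1444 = 0.20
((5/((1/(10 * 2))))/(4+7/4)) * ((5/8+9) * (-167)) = -27954.35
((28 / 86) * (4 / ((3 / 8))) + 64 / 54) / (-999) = -5408 / 1159839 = -0.00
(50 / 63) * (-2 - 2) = -200 / 63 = -3.17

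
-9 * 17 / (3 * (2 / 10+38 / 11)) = -935 / 67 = -13.96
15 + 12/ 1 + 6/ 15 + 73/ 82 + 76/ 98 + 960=19870331/ 20090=989.07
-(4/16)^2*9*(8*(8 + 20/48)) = -303/8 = -37.88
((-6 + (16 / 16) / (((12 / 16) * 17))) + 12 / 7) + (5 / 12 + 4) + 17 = 24575 / 1428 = 17.21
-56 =-56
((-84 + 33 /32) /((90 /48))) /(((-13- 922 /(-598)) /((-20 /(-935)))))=17641 /213554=0.08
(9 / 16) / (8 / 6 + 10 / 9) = 81 / 352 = 0.23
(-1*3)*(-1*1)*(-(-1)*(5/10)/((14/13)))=39/28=1.39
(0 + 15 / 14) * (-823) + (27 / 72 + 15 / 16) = -880.47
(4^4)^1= 256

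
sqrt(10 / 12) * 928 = 464 * sqrt(30) / 3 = 847.14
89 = 89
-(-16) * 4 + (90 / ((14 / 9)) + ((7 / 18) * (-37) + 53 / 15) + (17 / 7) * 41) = 132661 / 630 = 210.57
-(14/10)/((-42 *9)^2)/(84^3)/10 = -1/604913702400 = -0.00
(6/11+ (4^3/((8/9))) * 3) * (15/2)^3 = 4019625/44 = 91355.11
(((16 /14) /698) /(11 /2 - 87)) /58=-4 /11548061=-0.00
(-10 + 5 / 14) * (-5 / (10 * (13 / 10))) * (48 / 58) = 8100 / 2639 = 3.07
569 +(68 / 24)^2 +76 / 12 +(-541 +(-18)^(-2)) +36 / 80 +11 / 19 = 1335641 / 30780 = 43.39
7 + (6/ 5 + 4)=61/ 5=12.20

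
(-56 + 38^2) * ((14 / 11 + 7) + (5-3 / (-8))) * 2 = 416747 / 11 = 37886.09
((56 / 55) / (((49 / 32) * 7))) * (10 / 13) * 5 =2560 / 7007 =0.37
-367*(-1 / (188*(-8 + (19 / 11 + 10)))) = 0.52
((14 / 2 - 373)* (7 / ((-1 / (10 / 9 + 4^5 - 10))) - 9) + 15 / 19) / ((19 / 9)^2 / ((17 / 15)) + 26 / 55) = 178432307955 / 301853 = 591123.19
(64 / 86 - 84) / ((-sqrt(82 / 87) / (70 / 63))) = 17900 * sqrt(7134) / 15867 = 95.29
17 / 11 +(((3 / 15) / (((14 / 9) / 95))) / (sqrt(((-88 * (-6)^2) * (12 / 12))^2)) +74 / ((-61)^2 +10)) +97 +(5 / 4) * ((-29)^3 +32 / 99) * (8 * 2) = -1646921276287 / 3377088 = -487674.97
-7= -7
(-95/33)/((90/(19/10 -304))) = 19133/1980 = 9.66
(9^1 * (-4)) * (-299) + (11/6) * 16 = 32380/3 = 10793.33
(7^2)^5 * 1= 282475249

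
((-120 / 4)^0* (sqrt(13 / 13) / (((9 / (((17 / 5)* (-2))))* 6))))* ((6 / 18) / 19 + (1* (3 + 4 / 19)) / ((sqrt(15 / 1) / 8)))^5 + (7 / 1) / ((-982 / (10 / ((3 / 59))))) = -4234683280879304* sqrt(15) / 10153553461875-238949410859312 / 10495567894275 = -1638.05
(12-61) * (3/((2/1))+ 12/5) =-1911/10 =-191.10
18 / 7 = 2.57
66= 66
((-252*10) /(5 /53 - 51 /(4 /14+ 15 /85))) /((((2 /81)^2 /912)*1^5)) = 5494320493200 /160691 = 34191837.09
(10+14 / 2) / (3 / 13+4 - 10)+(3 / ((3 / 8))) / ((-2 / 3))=-1121 / 75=-14.95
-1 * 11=-11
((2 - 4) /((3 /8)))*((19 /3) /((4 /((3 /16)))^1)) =-19 /12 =-1.58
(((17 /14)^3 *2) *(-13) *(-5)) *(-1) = -232.76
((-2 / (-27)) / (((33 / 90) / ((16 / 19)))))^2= 102400 / 3538161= 0.03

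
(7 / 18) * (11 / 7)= 11 / 18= 0.61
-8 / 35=-0.23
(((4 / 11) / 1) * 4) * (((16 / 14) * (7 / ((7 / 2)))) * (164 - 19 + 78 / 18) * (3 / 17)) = 16384 / 187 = 87.61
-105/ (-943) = 105/ 943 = 0.11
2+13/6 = 25/6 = 4.17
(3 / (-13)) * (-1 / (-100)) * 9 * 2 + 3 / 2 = 474 / 325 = 1.46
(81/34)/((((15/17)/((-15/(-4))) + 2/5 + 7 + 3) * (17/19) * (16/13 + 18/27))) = 0.13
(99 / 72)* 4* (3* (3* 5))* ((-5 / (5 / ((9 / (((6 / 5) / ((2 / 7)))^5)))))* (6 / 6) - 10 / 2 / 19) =-66.84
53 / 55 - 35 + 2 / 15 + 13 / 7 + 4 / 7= -36353 / 1155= -31.47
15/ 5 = 3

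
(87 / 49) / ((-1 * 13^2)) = -87 / 8281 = -0.01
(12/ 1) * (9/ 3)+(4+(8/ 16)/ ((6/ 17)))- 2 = 473/ 12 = 39.42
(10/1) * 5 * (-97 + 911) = 40700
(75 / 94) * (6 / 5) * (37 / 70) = 333 / 658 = 0.51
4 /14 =2 /7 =0.29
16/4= 4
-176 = -176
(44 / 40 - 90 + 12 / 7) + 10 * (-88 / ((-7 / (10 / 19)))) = -27957 / 1330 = -21.02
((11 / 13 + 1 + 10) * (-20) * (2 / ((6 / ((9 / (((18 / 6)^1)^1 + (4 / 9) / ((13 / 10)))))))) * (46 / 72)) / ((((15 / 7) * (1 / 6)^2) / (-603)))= 23401224 / 17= 1376542.59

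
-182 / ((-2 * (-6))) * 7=-637 / 6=-106.17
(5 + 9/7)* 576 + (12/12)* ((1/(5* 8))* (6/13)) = 6589461/1820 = 3620.58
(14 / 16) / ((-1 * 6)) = -7 / 48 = -0.15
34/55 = 0.62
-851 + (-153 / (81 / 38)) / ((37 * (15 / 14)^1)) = -4259789 / 4995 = -852.81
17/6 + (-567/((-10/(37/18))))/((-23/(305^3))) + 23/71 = -2817418624205/19596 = -143775190.05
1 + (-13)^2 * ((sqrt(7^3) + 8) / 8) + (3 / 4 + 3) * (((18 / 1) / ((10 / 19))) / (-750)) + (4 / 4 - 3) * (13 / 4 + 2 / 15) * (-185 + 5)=1779.07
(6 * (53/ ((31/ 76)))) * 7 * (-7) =-1184232/ 31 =-38201.03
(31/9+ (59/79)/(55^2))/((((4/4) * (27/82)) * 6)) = 303758996/174212775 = 1.74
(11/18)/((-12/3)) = -11/72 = -0.15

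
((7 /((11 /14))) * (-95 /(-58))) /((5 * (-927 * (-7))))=133 /295713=0.00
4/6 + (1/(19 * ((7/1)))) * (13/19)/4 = 20255/30324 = 0.67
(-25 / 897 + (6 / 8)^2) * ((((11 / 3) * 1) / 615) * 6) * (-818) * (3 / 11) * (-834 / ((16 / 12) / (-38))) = -24864410211 / 245180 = -101412.88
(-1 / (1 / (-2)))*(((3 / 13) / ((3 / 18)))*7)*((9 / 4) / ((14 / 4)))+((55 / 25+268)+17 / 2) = 37851 / 130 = 291.16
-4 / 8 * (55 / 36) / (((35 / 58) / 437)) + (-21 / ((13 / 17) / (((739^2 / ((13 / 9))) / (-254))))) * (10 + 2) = 2650094394187 / 5408676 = 489971.00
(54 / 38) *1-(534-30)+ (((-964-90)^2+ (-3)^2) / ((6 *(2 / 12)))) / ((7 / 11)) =232116482 / 133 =1745236.71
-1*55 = -55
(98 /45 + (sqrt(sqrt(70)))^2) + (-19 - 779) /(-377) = 72856 /16965 + sqrt(70) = 12.66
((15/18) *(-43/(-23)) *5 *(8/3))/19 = 4300/3933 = 1.09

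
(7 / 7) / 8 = 1 / 8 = 0.12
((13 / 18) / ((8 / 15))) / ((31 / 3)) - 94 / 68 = -1.25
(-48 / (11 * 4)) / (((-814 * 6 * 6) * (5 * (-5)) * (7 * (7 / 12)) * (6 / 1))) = -1 / 16452975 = -0.00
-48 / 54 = -0.89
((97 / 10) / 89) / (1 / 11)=1067 / 890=1.20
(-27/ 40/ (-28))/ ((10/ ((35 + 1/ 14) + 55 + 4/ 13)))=444123/ 2038400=0.22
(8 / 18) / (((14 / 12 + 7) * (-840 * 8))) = -1 / 123480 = -0.00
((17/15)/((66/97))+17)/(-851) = -18479/842490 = -0.02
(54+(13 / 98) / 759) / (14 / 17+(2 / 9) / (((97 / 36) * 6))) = 64.50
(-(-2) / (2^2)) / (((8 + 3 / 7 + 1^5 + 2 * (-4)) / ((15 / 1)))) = 21 / 4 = 5.25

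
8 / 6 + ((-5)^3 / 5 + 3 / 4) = -22.92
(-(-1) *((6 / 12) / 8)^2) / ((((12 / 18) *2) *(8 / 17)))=51 / 8192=0.01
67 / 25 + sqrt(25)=192 / 25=7.68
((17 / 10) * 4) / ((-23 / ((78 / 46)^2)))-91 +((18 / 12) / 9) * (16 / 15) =-10038391 / 109503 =-91.67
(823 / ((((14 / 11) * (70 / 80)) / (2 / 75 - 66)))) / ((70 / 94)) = -8421317872 / 128625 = -65471.86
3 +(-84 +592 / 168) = -1627 / 21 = -77.48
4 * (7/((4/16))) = 112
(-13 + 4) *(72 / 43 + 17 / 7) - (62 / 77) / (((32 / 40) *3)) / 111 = -81435155 / 2205126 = -36.93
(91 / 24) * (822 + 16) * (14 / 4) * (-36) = -800709 / 2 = -400354.50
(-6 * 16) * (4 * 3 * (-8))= 9216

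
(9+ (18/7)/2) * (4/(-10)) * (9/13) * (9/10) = -5832/2275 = -2.56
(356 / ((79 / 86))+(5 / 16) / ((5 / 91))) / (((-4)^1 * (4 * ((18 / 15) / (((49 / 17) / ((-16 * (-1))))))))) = -121776025 / 33005568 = -3.69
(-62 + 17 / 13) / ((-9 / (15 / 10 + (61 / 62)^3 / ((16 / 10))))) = 1050643183 / 74358336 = 14.13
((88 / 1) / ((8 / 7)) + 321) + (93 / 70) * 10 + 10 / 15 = 8651 / 21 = 411.95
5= 5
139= 139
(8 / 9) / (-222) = -4 / 999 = -0.00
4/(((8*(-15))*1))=-1/30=-0.03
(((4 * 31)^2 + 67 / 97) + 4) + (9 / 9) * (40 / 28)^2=15382.73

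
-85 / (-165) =17 / 33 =0.52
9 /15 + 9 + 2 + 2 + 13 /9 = 677 /45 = 15.04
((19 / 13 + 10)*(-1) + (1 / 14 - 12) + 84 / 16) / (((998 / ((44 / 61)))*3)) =-24211 / 5539898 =-0.00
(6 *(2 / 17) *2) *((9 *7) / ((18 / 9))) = 756 / 17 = 44.47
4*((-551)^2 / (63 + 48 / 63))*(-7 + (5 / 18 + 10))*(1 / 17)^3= 250774426 / 19735521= 12.71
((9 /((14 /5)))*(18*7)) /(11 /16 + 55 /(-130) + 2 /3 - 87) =-252720 /53707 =-4.71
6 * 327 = 1962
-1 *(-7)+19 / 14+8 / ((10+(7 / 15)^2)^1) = 294183 / 32186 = 9.14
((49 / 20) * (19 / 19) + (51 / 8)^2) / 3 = 13789 / 960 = 14.36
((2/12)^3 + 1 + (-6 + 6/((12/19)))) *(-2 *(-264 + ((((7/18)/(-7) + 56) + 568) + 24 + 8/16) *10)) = -13618108/243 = -56041.60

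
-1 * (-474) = 474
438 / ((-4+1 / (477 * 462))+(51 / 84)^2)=-5405333472 / 44814571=-120.62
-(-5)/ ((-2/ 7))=-35/ 2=-17.50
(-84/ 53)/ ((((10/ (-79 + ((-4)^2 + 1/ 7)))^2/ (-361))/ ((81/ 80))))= 42457932/ 1855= 22888.37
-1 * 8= -8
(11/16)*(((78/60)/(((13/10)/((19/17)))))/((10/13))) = 2717/2720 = 1.00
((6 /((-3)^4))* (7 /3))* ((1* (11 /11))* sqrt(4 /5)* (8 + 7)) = 28* sqrt(5) /27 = 2.32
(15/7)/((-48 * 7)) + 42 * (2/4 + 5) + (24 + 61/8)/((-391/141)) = 2926685/13328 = 219.59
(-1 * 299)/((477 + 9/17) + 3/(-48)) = -81328/129871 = -0.63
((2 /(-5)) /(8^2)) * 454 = -227 /80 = -2.84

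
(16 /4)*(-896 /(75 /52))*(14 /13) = -200704 /75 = -2676.05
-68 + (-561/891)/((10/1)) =-18377/270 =-68.06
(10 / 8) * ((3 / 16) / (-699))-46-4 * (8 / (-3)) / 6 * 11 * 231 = 200029553 / 44736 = 4471.33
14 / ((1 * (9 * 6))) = 7 / 27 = 0.26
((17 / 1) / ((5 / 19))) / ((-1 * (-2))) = 323 / 10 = 32.30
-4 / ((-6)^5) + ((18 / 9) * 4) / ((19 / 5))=77779 / 36936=2.11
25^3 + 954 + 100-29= 16650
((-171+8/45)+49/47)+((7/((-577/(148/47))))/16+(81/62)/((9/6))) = -25560304997/151324020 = -168.91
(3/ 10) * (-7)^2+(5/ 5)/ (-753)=110681/ 7530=14.70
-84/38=-42/19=-2.21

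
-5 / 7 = -0.71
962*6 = 5772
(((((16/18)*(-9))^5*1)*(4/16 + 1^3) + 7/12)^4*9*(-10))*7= -2042716421150530329069635/1152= -1773191337804279799539.61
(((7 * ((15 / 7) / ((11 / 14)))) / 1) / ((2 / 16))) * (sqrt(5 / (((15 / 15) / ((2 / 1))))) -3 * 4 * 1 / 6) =-3360 / 11 + 1680 * sqrt(10) / 11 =177.51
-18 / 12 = -3 / 2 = -1.50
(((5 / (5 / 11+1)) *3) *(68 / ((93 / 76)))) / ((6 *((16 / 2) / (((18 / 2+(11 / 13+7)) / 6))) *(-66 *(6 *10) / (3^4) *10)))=-70737 / 1031680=-0.07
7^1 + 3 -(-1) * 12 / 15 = 54 / 5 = 10.80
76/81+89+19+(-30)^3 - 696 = -2234552/81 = -27587.06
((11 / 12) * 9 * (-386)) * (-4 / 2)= 6369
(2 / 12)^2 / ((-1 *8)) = -1 / 288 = -0.00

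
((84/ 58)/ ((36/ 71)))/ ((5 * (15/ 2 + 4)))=497/ 10005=0.05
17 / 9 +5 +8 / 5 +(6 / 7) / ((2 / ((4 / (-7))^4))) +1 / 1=9.53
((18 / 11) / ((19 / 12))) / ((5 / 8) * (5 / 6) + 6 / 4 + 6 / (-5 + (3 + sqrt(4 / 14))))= -0.50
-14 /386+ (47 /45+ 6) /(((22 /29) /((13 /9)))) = 23002867 /1719630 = 13.38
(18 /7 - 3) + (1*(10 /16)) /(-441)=-1517 /3528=-0.43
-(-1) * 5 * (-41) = -205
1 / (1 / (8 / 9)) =8 / 9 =0.89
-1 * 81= -81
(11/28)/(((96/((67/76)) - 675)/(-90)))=11055/177002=0.06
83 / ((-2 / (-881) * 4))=9140.38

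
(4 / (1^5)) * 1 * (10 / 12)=10 / 3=3.33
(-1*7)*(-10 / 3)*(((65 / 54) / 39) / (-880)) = -35 / 42768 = -0.00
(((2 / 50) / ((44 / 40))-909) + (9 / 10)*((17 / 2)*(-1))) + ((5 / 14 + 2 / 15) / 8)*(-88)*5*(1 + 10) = -1121137 / 924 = -1213.35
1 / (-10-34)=-1 / 44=-0.02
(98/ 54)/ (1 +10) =49/ 297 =0.16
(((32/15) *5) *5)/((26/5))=400/39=10.26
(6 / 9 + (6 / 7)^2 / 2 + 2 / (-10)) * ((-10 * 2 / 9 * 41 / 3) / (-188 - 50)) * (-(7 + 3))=-502660 / 472311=-1.06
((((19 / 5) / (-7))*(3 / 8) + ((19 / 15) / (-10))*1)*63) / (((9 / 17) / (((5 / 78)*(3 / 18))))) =-0.42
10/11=0.91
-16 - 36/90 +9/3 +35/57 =-3644/285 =-12.79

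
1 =1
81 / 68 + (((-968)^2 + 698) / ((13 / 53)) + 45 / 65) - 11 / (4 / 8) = 3379532305 / 884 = 3823000.35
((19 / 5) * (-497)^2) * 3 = 14079513 / 5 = 2815902.60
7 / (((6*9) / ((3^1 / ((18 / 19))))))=0.41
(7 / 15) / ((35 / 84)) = 28 / 25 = 1.12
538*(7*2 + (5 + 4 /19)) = 196370 /19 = 10335.26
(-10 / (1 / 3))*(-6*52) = 9360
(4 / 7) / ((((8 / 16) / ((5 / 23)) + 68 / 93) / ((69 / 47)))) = 256680 / 927451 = 0.28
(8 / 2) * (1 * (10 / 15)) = 8 / 3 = 2.67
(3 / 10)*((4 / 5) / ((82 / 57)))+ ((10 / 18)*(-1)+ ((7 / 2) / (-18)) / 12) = -179303 / 442800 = -0.40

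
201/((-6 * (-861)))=67/1722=0.04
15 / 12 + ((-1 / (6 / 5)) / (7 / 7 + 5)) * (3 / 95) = 71 / 57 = 1.25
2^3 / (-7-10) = -8 / 17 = -0.47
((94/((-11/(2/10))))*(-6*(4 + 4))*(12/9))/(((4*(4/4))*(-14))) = -752/385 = -1.95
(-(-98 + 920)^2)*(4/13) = -2702736/13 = -207902.77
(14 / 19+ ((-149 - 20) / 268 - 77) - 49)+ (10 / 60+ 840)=714.27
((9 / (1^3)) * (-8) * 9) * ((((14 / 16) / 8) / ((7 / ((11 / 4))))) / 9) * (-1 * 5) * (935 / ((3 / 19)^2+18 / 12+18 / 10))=278466375 / 64016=4349.95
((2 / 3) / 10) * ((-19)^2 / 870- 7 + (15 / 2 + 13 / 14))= 0.12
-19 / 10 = -1.90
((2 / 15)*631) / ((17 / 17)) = 1262 / 15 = 84.13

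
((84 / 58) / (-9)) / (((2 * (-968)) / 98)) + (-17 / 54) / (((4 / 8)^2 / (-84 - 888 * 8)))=1143429733 / 126324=9051.56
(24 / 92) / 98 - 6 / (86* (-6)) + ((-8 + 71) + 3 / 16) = 63.20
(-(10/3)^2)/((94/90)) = -500/47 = -10.64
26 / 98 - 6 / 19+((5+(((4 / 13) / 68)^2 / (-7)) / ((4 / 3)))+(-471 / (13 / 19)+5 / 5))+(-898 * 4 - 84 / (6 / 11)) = -805460976199 / 181883884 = -4428.44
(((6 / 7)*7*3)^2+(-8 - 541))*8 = -1800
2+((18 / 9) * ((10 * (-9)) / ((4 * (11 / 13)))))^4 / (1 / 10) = 1171179535532 / 14641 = 79993138.14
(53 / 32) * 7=371 / 32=11.59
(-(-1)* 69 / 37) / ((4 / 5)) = 345 / 148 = 2.33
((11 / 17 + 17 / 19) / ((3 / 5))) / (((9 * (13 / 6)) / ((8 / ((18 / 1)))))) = 6640 / 113373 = 0.06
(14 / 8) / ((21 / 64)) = 16 / 3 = 5.33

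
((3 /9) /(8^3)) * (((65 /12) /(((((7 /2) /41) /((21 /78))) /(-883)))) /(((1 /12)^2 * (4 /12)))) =-543045 /128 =-4242.54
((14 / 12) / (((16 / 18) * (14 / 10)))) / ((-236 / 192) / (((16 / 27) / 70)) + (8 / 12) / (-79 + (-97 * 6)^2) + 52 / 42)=-284461800 / 43680350491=-0.01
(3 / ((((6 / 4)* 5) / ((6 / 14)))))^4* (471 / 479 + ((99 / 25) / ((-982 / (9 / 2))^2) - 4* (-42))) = 12903021615069 / 88412689859375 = 0.15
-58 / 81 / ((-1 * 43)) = 0.02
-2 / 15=-0.13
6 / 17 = 0.35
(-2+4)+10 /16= 21 /8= 2.62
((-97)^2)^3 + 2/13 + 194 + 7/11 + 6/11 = 832972005124.34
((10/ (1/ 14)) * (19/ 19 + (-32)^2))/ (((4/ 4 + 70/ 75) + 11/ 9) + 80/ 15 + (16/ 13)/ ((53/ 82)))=317801250/ 23017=13807.24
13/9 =1.44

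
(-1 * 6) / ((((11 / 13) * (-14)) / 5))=195 / 77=2.53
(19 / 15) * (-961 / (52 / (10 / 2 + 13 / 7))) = -73036 / 455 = -160.52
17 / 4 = 4.25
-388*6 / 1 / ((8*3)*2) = -97 / 2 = -48.50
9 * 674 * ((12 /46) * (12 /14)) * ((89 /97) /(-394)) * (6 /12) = -4858866 /3076549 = -1.58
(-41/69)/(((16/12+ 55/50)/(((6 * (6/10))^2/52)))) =-0.06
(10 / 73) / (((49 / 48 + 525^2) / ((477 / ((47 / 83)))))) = 19003680 / 45392298119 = 0.00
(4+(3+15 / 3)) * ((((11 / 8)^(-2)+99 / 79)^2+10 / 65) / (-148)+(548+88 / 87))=6587.87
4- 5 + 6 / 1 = 5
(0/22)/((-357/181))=0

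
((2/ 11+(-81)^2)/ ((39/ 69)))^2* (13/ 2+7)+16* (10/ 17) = 1264788405266099/ 695266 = 1819143184.43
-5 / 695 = -1 / 139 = -0.01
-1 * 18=-18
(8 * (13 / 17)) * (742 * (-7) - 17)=-31879.06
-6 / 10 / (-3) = 1 / 5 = 0.20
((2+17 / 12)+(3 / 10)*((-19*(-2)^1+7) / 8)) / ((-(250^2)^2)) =-49 / 37500000000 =-0.00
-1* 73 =-73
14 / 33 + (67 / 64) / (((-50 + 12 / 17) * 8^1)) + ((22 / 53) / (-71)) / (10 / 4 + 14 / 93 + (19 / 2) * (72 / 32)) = 36479825139551 / 86579585664000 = 0.42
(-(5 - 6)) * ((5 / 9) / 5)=1 / 9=0.11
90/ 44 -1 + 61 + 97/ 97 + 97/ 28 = 66.51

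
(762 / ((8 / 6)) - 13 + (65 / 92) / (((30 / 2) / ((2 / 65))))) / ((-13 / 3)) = -192683 / 1495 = -128.88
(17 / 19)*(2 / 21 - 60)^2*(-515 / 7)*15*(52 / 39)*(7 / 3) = -277106956400 / 25137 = -11023867.46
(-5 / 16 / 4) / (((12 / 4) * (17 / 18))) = -15 / 544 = -0.03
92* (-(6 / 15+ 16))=-1508.80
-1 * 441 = -441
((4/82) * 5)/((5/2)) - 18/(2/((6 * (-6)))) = 13288/41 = 324.10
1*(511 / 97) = 511 / 97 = 5.27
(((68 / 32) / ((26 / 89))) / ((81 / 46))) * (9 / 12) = 34799 / 11232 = 3.10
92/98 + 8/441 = 422/441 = 0.96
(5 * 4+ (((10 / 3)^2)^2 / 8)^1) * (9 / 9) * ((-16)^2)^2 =188088320 / 81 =2322078.02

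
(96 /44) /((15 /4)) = 32 /55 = 0.58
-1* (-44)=44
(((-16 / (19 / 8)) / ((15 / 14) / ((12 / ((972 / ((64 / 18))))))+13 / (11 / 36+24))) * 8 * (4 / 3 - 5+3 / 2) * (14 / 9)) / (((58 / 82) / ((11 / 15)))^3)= 3829560972869632 / 471864977000253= 8.12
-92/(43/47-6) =4324/239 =18.09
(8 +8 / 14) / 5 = 12 / 7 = 1.71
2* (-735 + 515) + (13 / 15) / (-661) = -4362613 / 9915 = -440.00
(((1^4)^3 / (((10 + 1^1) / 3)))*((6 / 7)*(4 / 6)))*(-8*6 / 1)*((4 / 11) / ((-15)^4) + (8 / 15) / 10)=-1901056 / 4764375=-0.40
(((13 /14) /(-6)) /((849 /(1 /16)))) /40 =-13 /45642240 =-0.00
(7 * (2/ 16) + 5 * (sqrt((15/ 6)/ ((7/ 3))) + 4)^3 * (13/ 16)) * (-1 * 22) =-96437/ 14 -491205 * sqrt(210)/ 1568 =-11428.05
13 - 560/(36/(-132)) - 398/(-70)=217562/105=2072.02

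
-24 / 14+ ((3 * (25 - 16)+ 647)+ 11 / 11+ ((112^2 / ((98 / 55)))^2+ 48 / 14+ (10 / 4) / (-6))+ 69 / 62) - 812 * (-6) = 49567149.41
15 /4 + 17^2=1171 /4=292.75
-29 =-29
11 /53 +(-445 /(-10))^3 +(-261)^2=66246749 /424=156242.33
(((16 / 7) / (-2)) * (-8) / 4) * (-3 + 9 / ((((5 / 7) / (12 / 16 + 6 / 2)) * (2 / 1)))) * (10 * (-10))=-33000 / 7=-4714.29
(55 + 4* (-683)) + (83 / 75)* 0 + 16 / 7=-18723 / 7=-2674.71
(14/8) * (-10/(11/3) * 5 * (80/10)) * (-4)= 8400/11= 763.64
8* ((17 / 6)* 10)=680 / 3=226.67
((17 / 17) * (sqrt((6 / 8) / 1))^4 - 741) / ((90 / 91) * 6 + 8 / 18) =-9702693 / 83584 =-116.08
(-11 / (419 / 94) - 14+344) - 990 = -277574 / 419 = -662.47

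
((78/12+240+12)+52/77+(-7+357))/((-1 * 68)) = -93813/10472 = -8.96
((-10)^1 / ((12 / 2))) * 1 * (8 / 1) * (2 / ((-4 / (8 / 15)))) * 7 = 224 / 9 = 24.89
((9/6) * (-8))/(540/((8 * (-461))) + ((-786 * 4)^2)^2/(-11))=40568/30028927112700399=0.00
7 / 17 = 0.41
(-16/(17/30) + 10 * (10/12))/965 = -203/9843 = -0.02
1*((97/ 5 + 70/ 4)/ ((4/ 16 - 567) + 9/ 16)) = -0.07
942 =942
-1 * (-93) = 93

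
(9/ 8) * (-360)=-405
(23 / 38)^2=529 / 1444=0.37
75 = 75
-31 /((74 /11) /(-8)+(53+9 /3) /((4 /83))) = -1364 /51091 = -0.03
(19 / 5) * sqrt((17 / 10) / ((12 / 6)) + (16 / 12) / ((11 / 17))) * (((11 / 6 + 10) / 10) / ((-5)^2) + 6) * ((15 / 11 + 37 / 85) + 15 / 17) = 432078943 * sqrt(316965) / 2314125000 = 105.12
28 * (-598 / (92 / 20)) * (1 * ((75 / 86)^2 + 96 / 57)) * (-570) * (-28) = -262607326800 / 1849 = -142026677.56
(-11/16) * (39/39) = -11/16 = -0.69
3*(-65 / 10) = -39 / 2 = -19.50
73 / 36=2.03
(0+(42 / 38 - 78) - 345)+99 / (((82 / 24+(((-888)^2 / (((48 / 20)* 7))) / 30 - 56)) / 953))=-867510300 / 2413133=-359.50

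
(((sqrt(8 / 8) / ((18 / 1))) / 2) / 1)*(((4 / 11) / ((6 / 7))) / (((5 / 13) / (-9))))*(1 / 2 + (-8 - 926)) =169897 / 660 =257.42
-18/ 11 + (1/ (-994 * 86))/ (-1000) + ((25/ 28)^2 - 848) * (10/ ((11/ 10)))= -50706370258923/ 6582268000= -7703.48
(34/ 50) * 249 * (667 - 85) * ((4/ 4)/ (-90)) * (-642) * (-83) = -7293094962/ 125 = -58344759.70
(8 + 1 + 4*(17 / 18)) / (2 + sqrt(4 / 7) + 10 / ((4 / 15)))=127190 / 393039 - 920*sqrt(7) / 393039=0.32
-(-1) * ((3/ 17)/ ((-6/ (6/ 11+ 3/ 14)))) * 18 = -1053/ 2618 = -0.40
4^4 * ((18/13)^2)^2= 940.93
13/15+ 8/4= 43/15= 2.87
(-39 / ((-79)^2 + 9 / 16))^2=0.00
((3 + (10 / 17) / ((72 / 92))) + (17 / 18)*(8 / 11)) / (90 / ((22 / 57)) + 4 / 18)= 7470 / 392819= 0.02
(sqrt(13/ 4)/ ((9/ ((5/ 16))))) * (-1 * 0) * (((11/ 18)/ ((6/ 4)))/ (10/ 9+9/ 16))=0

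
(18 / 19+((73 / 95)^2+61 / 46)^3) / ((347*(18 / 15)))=571495491670626179 / 29793796536310350000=0.02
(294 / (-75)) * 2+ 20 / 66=-6218 / 825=-7.54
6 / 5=1.20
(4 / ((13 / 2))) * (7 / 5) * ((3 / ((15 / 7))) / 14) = 0.09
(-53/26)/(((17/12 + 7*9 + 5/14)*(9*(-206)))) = 371/21856497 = 0.00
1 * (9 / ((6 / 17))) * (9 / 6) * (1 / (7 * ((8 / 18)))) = 1377 / 112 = 12.29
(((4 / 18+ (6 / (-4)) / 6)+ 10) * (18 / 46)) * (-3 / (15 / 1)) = -359 / 460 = -0.78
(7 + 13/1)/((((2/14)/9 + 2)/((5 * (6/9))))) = 4200/127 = 33.07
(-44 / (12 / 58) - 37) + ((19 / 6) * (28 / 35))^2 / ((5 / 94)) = -145139 / 1125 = -129.01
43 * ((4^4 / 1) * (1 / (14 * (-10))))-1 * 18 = -3382 / 35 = -96.63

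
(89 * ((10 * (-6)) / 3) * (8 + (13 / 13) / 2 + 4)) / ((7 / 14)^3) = -178000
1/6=0.17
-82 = -82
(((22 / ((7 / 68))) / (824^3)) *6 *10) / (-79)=-2805 / 9668448496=-0.00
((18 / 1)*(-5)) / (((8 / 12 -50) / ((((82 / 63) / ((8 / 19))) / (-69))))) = -3895 / 47656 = -0.08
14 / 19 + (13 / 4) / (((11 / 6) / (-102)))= -37637 / 209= -180.08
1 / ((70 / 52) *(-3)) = -26 / 105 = -0.25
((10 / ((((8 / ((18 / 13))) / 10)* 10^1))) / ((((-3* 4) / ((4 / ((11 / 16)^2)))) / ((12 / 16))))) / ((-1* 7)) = 1440 / 11011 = 0.13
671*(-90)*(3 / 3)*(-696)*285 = 11978960400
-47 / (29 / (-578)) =936.76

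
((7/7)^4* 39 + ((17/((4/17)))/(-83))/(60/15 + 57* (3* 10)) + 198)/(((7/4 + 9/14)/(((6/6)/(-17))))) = -5.83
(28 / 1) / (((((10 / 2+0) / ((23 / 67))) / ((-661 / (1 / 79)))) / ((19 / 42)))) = -45639406 / 1005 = -45412.34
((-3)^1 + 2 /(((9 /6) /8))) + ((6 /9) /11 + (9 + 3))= 217 /11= 19.73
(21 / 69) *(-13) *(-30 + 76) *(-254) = 46228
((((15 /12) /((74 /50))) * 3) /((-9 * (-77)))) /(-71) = -125 /2427348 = -0.00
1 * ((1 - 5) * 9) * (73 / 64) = -657 / 16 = -41.06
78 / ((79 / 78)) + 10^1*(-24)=-162.99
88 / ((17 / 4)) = 352 / 17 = 20.71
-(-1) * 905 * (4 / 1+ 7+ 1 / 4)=40725 / 4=10181.25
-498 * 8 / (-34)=1992 / 17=117.18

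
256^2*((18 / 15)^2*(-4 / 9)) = -1048576 / 25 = -41943.04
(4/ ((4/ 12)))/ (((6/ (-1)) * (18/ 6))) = -2/ 3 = -0.67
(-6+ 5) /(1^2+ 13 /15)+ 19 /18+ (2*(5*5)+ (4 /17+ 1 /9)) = 72637 /1428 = 50.87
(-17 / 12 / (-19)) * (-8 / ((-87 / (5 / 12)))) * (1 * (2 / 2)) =85 / 29754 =0.00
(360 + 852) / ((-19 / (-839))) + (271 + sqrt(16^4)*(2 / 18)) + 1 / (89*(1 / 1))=819068684 / 15219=53818.82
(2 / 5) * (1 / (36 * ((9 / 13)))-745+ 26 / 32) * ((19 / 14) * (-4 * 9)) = 3664777 / 252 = 14542.77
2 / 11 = 0.18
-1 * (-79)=79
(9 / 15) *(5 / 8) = 3 / 8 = 0.38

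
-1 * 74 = -74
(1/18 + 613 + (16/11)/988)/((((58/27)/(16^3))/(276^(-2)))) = 1918858688/125044491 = 15.35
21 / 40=0.52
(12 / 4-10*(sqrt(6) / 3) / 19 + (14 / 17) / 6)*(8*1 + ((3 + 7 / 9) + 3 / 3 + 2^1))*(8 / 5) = 34048 / 459-112*sqrt(6) / 27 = 64.02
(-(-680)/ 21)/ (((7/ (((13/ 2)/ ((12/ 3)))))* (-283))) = -1105/ 41601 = -0.03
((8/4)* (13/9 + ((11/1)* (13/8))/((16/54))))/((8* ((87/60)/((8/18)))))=4.73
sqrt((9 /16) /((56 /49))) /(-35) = -0.02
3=3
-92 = -92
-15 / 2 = -7.50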